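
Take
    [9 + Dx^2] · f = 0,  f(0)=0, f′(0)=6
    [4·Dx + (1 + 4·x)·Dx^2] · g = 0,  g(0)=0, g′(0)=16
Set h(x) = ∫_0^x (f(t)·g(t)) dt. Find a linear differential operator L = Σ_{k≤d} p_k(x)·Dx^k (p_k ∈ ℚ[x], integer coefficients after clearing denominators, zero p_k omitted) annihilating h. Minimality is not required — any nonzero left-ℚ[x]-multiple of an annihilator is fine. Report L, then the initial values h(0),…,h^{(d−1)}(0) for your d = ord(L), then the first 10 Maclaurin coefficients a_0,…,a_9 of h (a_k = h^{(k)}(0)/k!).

f: a_k = 0, 6, 0, -9, 0, 81/20, 0, -243/280, 0, 243/2240, …
g: a_k = 0, 16, -32, 256/3, -256, 4096/5, -8192/3, 65536/7, -32768, 1048576/9, …
Product ⇒ symmetric product L₀, ord ≤ 4.
h=∫h₀ ⇒ L = L₀·Dx.
L = (-2043 - 1296·x + 44064·x^2 + 186624·x^3 + 186624·x^4)·Dx + (72 + 5472·x + 31104·x^2 + 41472·x^3)·Dx^2 + (-182 + 864·x + 12096·x^2 + 41472·x^3 + 41472·x^4)·Dx^3 + (8 + 608·x + 3456·x^2 + 4608·x^3)·Dx^4 + (5 + 112·x + 800·x^2 + 2304·x^3 + 2304·x^4)·Dx^5  (order 5).
h: a_k = 0, 0, 0, 32, -48, 368/5, -208, 4212/7, -8881/5, 573214/105, …
ICs: h(0) = 0, h′(0) = 0, h′′(0) = 0, h′′′(0) = 192, h′′′′(0) = -1152.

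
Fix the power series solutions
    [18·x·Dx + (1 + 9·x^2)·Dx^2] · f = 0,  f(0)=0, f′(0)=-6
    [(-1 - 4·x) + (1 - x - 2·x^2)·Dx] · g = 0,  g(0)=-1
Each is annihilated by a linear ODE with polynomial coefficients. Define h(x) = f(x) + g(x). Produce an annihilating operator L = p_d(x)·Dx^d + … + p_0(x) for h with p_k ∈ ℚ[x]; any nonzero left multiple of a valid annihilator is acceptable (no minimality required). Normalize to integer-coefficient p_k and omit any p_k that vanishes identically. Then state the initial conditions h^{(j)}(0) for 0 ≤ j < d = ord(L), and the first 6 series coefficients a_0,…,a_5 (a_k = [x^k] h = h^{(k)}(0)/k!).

f: a_k = 0, -6, 0, 18, 0, -486/5, …
g: a_k = -1, -1, -3, -5, -11, -21, …
L₀ := lclm(L_f,L_g); ord L₀ ≤ 2+1.
L = (18 - 72·x - 918·x^2 - 1872·x^3 - 4608·x^4 - 1296·x^6)·Dx + (-8 - 30·x - 278·x^3 - 1788·x^4 - 3216·x^5 - 324·x^6 - 1296·x^7)·Dx^2 + (1 + 4·x + 24·x^2 + 4·x^3 + 103·x^4 - 300·x^5 - 312·x^6 - 108·x^7 - 216·x^8)·Dx^3  (order 3).
h: a_k = -1, -7, -3, 13, -11, -591/5, …
ICs: h(0) = -1, h′(0) = -7, h′′(0) = -6.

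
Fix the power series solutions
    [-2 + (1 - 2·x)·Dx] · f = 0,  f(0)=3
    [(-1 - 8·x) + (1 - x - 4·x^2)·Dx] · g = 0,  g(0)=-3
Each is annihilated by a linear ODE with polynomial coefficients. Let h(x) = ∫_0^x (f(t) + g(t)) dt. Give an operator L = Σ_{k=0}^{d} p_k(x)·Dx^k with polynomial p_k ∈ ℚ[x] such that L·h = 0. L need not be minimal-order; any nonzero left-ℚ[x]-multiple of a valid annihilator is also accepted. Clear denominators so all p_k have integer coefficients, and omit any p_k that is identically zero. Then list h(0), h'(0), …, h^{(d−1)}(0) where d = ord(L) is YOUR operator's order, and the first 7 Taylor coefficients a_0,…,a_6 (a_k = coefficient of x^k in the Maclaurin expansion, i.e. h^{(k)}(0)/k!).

L = (12 - 48·x + 192·x^2 - 128·x^3)·Dx + (-2 - 96·x^2 + 352·x^3 - 256·x^4)·Dx^2 + (-1 + 11·x - 30·x^2 + 80·x^4 - 64·x^5)·Dx^3  (order 3).
h: a_k = 0, 0, 3/2, -1, -3/4, -39/5, -33/2, …
ICs: h(0) = 0, h′(0) = 0, h′′(0) = 3.

f: a_k = 3, 6, 12, 24, 48, 96, 192, …
g: a_k = -3, -3, -15, -27, -87, -195, -543, …
Sum ⇒ L₀ = lclm(L_f,L_g) in ℚ(x)⟨Dx⟩.
h=∫h₀ ⇒ L = L₀·Dx.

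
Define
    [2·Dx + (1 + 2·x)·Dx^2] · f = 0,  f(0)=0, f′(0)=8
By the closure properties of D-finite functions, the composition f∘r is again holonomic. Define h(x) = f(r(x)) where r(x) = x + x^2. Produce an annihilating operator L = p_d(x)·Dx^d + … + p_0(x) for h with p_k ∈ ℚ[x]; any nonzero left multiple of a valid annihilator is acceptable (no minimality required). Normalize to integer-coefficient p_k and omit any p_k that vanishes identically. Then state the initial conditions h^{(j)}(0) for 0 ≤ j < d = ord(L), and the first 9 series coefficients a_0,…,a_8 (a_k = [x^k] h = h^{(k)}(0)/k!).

f: a_k = 0, 8, -8, 32/3, -16, 128/5, -128/3, 512/7, -128, …
h₀=f(r): pull back L_f along r ⇒ L₀.
L = (4·x + 4·x^2)·Dx + (1 + 4·x + 6·x^2 + 4·x^3)·Dx^2  (order 2).
h: a_k = 0, 8, 0, -16/3, 8, -32/5, 0, 64/7, -16, …
ICs: h(0) = 0, h′(0) = 8.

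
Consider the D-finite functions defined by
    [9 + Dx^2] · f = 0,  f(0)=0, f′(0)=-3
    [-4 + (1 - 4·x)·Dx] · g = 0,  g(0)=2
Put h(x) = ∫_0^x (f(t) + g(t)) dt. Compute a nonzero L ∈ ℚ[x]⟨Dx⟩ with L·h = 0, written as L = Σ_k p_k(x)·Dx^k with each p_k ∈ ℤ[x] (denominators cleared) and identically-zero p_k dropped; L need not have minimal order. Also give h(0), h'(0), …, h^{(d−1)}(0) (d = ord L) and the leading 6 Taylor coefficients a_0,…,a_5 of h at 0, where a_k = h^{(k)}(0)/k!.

L = (-3780 + 2592·x - 5184·x^2)·Dx + (369 - 2124·x + 3888·x^2 - 5184·x^3)·Dx^2 + (-420 + 288·x - 576·x^2)·Dx^3 + (41 - 236·x + 432·x^2 - 576·x^3)·Dx^4  (order 4).
h: a_k = 0, 2, 5/2, 32/3, 265/8, 512/5, …
ICs: h(0) = 0, h′(0) = 2, h′′(0) = 5, h′′′(0) = 64.

f: a_k = 0, -3, 0, 9/2, 0, -81/40, …
g: a_k = 2, 8, 32, 128, 512, 2048, …
f+g: L₀ = lclm(L_f,L_g), ord ≤ 2+1.
∫: right-multiply L₀ by Dx.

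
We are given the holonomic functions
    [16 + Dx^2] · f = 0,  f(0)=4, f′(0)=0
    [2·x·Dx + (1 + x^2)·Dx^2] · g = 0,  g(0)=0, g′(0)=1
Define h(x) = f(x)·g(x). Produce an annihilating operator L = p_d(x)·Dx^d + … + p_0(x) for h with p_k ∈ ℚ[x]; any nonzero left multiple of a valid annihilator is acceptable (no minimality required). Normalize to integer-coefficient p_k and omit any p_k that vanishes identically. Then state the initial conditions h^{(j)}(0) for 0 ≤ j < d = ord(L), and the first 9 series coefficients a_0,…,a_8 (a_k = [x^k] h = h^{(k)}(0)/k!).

f: a_k = 4, 0, -32, 0, 128/3, 0, -1024/45, 0, 2048/315, …
g: a_k = 0, 1, 0, -1/3, 0, 1/5, 0, -1/7, 0, …
Product ⇒ symmetric product L₀, ord ≤ 4.
L = (5440 + 19136·x^2 + 25856·x^4 + 16384·x^6 + 4096·x^8) + (1152·x + 3200·x^3 + 3072·x^5 + 1024·x^7)·Dx + (612 + 2252·x^2 + 3168·x^4 + 2048·x^6 + 512·x^8)·Dx^2 + (72·x + 200·x^3 + 192·x^5 + 64·x^7)·Dx^3 + (17 + 66·x^2 + 97·x^4 + 64·x^6 + 16·x^8)·Dx^4  (order 4).
h: a_k = 0, 4, 0, -100/3, 0, 812/15, 0, -13844/315, 0, …
ICs: h(0) = 0, h′(0) = 4, h′′(0) = 0, h′′′(0) = -200.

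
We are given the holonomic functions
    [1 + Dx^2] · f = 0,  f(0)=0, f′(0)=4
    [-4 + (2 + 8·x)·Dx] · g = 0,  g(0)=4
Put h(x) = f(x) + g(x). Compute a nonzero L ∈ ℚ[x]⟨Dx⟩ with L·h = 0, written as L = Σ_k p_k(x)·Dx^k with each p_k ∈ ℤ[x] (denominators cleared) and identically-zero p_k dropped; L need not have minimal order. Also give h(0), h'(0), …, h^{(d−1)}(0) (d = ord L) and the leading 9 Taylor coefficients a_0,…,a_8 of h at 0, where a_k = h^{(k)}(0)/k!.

f: a_k = 0, 4, 0, -2/3, 0, 1/30, 0, -1/1260, 0, …
g: a_k = 4, 8, -8, 16, -40, 112, -336, 1056, -3432, …
L₀ := lclm(L_f,L_g); ord L₀ ≤ 2+1.
L = (-26 - 16·x - 32·x^2) + (-3 - 4·x + 48·x^2 + 64·x^3)·Dx + (-26 - 16·x - 32·x^2)·Dx^2 + (-3 - 4·x + 48·x^2 + 64·x^3)·Dx^3  (order 3).
h: a_k = 4, 12, -8, 46/3, -40, 3361/30, -336, 1330559/1260, -3432, …
ICs: h(0) = 4, h′(0) = 12, h′′(0) = -16.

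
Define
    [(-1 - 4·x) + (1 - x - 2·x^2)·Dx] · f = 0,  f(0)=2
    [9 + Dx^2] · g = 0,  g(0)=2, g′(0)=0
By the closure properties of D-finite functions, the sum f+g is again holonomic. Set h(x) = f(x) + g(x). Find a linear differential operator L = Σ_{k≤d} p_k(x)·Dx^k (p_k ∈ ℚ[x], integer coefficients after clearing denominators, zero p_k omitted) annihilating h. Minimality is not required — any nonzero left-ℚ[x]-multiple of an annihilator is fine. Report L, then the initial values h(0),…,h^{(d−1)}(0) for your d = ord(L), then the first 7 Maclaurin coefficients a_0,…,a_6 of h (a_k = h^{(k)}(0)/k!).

L = (117 + 486·x + 135·x^2 + 360·x^3 + 540·x^4 + 432·x^5) + (-45 + 63·x + 81·x^2 - 153·x^3 - 18·x^4 + 324·x^5 + 216·x^6)·Dx + (13 + 54·x + 15·x^2 + 40·x^3 + 60·x^4 + 48·x^5)·Dx^2 + (-5 + 7·x + 9·x^2 - 17·x^3 - 2·x^4 + 36·x^5 + 24·x^6)·Dx^3  (order 3).
h: a_k = 4, 2, -3, 10, 115/4, 42, 3359/40, …
ICs: h(0) = 4, h′(0) = 2, h′′(0) = -6.

f: a_k = 2, 2, 6, 10, 22, 42, 86, …
g: a_k = 2, 0, -9, 0, 27/4, 0, -81/40, …
Weyl lclm of L_f,L_g ⇒ L₀ (ord ≤ 3).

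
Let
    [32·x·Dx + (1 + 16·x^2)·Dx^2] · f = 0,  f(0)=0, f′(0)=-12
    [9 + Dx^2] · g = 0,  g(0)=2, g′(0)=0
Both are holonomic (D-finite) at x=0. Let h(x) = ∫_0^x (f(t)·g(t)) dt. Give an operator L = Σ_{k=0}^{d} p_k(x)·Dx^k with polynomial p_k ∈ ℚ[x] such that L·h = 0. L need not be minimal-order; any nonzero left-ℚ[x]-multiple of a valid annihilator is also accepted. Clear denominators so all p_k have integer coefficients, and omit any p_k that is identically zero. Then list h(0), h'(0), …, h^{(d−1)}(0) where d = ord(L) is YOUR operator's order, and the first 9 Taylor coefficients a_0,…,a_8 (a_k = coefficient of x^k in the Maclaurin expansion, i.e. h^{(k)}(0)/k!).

L = (16425 + 696384·x^2 + 2778624·x^4 + 11943936·x^6 + 47775744·x^8)·Dx + (23616·x + 543744·x^3 + 3981312·x^5 + 21233664·x^7)·Dx^2 + (2050 + 87168·x^2 + 470016·x^4 + 2654208·x^6 + 10616832·x^8)·Dx^3 + (2624·x + 60416·x^3 + 442368·x^5 + 2359296·x^7)·Dx^4 + (25 + 1088·x^2 + 17920·x^4 + 147456·x^6 + 589824·x^8)·Dx^5  (order 5).
h: a_k = 0, 0, -12, 0, 59, 0, -3143/10, 0, 1402053/560, …
ICs: h(0) = 0, h′(0) = 0, h′′(0) = -24, h′′′(0) = 0, h′′′′(0) = 1416.

f: a_k = 0, -12, 0, 64, 0, -3072/5, 0, 49152/7, 0, …
g: a_k = 2, 0, -9, 0, 27/4, 0, -81/40, 0, 729/2240, …
h₀=f·g: eliminate ⇒ L₀, order ≤ 2·2.
Integrate: L := L₀·Dx.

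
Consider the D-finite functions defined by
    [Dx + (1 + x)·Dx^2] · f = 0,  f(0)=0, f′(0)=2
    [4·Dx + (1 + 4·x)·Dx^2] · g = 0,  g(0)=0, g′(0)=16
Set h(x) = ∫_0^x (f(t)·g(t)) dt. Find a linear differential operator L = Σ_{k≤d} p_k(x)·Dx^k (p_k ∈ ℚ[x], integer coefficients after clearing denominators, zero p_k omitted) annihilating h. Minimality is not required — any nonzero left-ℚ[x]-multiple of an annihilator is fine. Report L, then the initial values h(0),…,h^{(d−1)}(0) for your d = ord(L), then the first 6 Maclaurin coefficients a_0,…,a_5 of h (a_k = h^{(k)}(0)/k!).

f: a_k = 0, 2, -1, 2/3, -1/2, 2/5, …
g: a_k = 0, 16, -32, 256/3, -256, 4096/5, …
h₀=f·g: eliminate ⇒ L₀, order ≤ 2·2.
∫: right-multiply L₀ by Dx.
L = (136 + 320·x + 256·x^2)·Dx^2 + (290 + 1464·x + 2400·x^2 + 1280·x^3)·Dx^3 + (92 + 740·x + 1992·x^2 + 2240·x^3 + 896·x^4)·Dx^4 + (5 + 58·x + 245·x^2 + 464·x^3 + 400·x^4 + 128·x^5)·Dx^5  (order 5).
h: a_k = 0, 0, 0, 32/3, -20, 128/3, …
ICs: h(0) = 0, h′(0) = 0, h′′(0) = 0, h′′′(0) = 64, h′′′′(0) = -480.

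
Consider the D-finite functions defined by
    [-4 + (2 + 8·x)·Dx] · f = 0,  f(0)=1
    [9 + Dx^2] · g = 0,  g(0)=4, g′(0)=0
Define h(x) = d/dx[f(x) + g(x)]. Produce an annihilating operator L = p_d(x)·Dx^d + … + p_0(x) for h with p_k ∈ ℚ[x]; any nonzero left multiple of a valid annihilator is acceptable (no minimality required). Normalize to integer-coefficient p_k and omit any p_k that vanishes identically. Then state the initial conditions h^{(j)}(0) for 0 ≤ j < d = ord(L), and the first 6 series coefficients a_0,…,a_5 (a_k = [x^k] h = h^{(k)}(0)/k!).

L = (-414 - 432·x - 864·x^2) + (-63 - 468·x - 1296·x^2 - 1728·x^3)·Dx + (-46 - 48·x - 96·x^2)·Dx^2 + (-7 - 52·x - 144·x^2 - 192·x^3)·Dx^3  (order 3).
h: a_k = 2, -40, 12, 14, 140, -5283/10, …
ICs: h(0) = 2, h′(0) = -40, h′′(0) = 24.

f: a_k = 1, 2, -2, 4, -10, 28, …
g: a_k = 4, 0, -18, 0, 27/2, 0, …
h₀=f+g: left-lcm gives L₀, ord ≤ 3.
Derive L from L₀ (diff closure).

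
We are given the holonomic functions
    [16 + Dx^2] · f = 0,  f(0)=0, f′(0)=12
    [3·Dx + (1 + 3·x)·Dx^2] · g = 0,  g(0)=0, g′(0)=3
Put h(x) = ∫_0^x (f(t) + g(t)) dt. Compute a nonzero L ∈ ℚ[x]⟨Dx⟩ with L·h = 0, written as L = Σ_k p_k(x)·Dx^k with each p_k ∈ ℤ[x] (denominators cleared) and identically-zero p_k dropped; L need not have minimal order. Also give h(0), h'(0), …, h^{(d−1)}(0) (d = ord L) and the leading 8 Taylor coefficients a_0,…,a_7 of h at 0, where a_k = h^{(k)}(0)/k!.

L = (1680 + 2304·x + 3456·x^2)·Dx^2 + (272 + 1584·x + 3456·x^2 + 3456·x^3)·Dx^3 + (105 + 144·x + 216·x^2)·Dx^4 + (17 + 99·x + 216·x^2 + 216·x^3)·Dx^5  (order 5).
h: a_k = 0, 0, 15/2, -3/2, -23/4, -81/20, 371/30, -243/14, …
ICs: h(0) = 0, h′(0) = 0, h′′(0) = 15, h′′′(0) = -9, h′′′′(0) = -138.

f: a_k = 0, 12, 0, -32, 0, 128/5, 0, -1024/105, …
g: a_k = 0, 3, -9/2, 9, -81/4, 243/5, -243/2, 2187/7, …
Sum ⇒ L₀ = lclm(L_f,L_g) in ℚ(x)⟨Dx⟩.
h=∫h₀ ⇒ L = L₀·Dx.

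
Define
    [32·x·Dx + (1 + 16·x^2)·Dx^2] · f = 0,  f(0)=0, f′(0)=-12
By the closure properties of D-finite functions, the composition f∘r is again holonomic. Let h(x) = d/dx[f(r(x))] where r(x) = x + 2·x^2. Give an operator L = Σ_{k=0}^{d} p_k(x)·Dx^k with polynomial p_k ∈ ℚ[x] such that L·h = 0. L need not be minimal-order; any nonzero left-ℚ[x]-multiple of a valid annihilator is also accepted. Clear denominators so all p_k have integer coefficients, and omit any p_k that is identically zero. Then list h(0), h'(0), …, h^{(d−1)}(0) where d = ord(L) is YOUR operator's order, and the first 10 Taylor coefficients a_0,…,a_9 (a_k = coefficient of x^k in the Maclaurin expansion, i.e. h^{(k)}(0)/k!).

f: a_k = 0, -12, 0, 64, 0, -3072/5, 0, 49152/7, 0, -262144/3, …
L₀ from L_f via x↦r, Dx↦r'^{-1}Dx.
h₀' ⇒ L via d/dx closure of L₀.
L = (-4 + 32·x + 256·x^2 + 768·x^3 + 768·x^4) + (1 + 4·x + 16·x^2 + 128·x^3 + 320·x^4 + 256·x^5)·Dx  (order 1).
h: a_k = -12, -48, 192, 1536, 768, -33792, -122880, 393216, 4079616, 3735552, …
ICs: h(0) = -12.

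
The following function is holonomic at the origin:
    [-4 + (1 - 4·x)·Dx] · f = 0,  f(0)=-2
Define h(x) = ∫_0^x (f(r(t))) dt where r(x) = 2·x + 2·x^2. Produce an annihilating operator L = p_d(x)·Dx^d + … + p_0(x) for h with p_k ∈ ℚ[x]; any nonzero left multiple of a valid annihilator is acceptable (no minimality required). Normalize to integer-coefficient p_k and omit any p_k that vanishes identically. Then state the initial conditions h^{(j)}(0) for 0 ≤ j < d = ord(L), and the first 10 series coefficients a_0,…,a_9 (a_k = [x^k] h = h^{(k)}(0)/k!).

f: a_k = -2, -8, -32, -128, -512, -2048, -8192, -32768, -131072, -524288, …
L₀ from L_f via x↦r, Dx↦r'^{-1}Dx.
h=∫h₀ ⇒ L = L₀·Dx.
L = (8 + 16·x)·Dx + (-1 + 8·x + 8·x^2)·Dx^2  (order 2).
h: a_k = 0, -2, -8, -48, -320, -11392/5, -16896, -902144/7, -1003520, -7938048, …
ICs: h(0) = 0, h′(0) = -2.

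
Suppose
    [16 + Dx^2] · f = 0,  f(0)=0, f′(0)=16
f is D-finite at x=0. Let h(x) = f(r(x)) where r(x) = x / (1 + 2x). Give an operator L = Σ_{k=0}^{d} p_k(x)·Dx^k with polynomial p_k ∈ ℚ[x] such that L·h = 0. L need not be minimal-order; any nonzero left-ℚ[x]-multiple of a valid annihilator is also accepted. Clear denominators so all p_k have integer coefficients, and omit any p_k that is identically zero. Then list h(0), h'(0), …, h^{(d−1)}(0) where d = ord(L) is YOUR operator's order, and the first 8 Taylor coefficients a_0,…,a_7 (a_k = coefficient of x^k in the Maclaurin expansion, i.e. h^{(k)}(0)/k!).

f: a_k = 0, 16, 0, -128/3, 0, 512/15, 0, -4096/315, …
h₀=f(r): pull back L_f along r ⇒ L₀.
L = 16 + (4 + 24·x + 48·x^2 + 32·x^3)·Dx + (1 + 8·x + 24·x^2 + 32·x^3 + 16·x^4)·Dx^2  (order 2).
h: a_k = 0, 16, -32, 64/3, 128, -11008/15, 2560, -2262016/315, …
ICs: h(0) = 0, h′(0) = 16.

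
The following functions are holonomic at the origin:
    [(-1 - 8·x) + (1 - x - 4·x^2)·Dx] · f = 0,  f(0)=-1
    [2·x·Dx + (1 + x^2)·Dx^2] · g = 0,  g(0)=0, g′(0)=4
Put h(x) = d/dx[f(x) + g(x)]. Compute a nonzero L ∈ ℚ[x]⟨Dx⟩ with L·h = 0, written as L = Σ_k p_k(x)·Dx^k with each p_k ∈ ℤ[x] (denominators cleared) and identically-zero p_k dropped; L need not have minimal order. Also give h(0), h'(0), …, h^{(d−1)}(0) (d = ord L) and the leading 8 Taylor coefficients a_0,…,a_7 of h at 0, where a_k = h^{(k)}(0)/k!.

f: a_k = -1, -1, -5, -9, -29, -65, -181, -441, …
g: a_k = 0, 4, 0, -4/3, 0, 4/5, 0, -4/7, …
Sum ⇒ L₀ = lclm(L_f,L_g) in ℚ(x)⟨Dx⟩.
h₀' ⇒ L via d/dx closure of L₀.
L = (-10 + 40·x + 478·x^2 + 864·x^3 + 2496·x^4 + 384·x^6) + (28 + 246·x + 316·x^2 + 1182·x^3 + 752·x^4 + 2048·x^5 + 48·x^6 + 384·x^7)·Dx + (-5 - 8·x - 32·x^2 + 104·x^3 + 197·x^4 + 128·x^5 + 288·x^6 + 16·x^7 + 64·x^8)·Dx^2  (order 2).
h: a_k = 3, -10, -31, -116, -321, -1086, -3091, -9320, …
ICs: h(0) = 3, h′(0) = -10.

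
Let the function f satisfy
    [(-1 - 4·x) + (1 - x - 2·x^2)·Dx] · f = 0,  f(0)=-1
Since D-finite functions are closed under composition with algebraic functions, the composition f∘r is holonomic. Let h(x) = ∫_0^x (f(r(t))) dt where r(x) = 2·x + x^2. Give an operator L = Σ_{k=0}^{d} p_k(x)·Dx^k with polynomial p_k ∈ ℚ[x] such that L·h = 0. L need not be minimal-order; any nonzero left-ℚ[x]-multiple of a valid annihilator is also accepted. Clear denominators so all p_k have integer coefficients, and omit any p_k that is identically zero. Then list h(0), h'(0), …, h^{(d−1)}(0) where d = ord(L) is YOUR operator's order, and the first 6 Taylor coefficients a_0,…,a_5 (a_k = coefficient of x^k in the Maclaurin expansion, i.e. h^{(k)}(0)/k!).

f: a_k = -1, -1, -3, -5, -11, -21, …
Substitute x→r, Dx→(1/r')Dx; clear ⇒ L₀.
Integrate: L := L₀·Dx.
L = (2 + 16·x + 8·x^2)·Dx + (-1 + 3·x + 6·x^2 + 2·x^3)·Dx^2  (order 2).
h: a_k = 0, -1, -1, -13/3, -13, -239/5, …
ICs: h(0) = 0, h′(0) = -1.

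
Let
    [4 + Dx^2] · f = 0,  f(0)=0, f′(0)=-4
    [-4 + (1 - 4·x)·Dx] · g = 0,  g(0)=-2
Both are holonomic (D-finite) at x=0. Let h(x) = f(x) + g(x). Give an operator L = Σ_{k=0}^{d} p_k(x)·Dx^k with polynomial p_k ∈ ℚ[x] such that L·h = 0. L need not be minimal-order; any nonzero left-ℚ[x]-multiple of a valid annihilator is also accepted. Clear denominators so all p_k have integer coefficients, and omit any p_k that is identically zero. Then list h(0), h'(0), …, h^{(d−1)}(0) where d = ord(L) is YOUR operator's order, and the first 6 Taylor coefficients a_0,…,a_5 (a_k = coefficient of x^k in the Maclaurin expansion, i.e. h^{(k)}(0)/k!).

L = (-400 + 128·x - 256·x^2) + (36 - 176·x + 192·x^2 - 256·x^3)·Dx + (-100 + 32·x - 64·x^2)·Dx^2 + (9 - 44·x + 48·x^2 - 64·x^3)·Dx^3  (order 3).
h: a_k = -2, -12, -32, -376/3, -512, -30728/15, …
ICs: h(0) = -2, h′(0) = -12, h′′(0) = -64.

f: a_k = 0, -4, 0, 8/3, 0, -8/15, …
g: a_k = -2, -8, -32, -128, -512, -2048, …
f+g: L₀ = lclm(L_f,L_g), ord ≤ 2+1.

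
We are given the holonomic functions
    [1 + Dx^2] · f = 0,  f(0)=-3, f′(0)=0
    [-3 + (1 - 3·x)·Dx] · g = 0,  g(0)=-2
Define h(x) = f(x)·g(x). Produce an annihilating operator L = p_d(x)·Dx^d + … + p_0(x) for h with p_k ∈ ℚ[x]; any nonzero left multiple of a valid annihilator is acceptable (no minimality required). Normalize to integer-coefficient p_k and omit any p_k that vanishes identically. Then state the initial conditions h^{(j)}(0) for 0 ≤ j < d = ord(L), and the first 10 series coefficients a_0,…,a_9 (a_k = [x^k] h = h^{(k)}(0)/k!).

f: a_k = -3, 0, 3/2, 0, -1/8, 0, 1/240, 0, -1/13440, 0, …
g: a_k = -2, -6, -18, -54, -162, -486, -1458, -4374, -13122, -39366, …
f·g: L₀ = L_f ⊗_s L_g, ord ≤ 2·1.
L = (-1 + 3·x) + 6·Dx + (-1 + 3·x)·Dx^2  (order 2).
h: a_k = 6, 18, 51, 153, 1837/4, 5511/4, 495989/120, 495989/40, 249978457/6720, 249978457/2240, …
ICs: h(0) = 6, h′(0) = 18.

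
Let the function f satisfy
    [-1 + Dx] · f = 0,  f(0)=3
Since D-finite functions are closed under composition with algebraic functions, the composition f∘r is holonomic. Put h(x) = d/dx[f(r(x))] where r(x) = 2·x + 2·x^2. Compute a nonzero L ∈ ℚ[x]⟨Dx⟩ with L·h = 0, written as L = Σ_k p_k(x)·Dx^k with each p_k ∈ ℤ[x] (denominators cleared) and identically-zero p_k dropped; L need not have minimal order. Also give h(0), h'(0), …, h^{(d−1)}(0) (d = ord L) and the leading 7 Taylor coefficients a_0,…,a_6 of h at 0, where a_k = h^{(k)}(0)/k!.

f: a_k = 3, 3, 3/2, 1/2, 1/8, 1/40, 1/240, …
L₀ from L_f via x↦r, Dx↦r'^{-1}Dx.
h=h₀': d/dx-closure on L₀ ⇒ L.
L = (4 + 8·x + 8·x^2) + (-1 - 2·x)·Dx  (order 1).
h: a_k = 6, 24, 48, 80, 104, 608/5, 1856/15, …
ICs: h(0) = 6.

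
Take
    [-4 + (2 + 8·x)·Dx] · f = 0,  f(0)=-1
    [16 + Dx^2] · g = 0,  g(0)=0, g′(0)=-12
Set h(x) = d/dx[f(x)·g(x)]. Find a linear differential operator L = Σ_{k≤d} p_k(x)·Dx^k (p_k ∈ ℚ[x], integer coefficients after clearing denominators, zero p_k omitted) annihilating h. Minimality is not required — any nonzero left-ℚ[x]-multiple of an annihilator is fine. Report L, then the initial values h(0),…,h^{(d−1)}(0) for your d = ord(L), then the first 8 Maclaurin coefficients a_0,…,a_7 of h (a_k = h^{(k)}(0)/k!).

f: a_k = -1, -2, 2, -4, 10, -28, 84, -264, …
g: a_k = 0, -12, 0, 32, 0, -128/5, 0, 1024/105, …
h₀=f·g: eliminate ⇒ L₀, order ≤ 1·2.
h=h₀': d/dx-closure on L₀ ⇒ L.
L = (212 + 2304·x + 8704·x^2 + 16384·x^3 + 16384·x^4) + (-4 - 144·x - 768·x^2 - 1024·x^3)·Dx + (7 + 88·x + 432·x^2 + 1024·x^3 + 1024·x^4)·Dx^2  (order 2).
h: a_k = 12, 48, -168, -64, -152, 7776/5, -15728/3, 1978112/105, …
ICs: h(0) = 12, h′(0) = 48.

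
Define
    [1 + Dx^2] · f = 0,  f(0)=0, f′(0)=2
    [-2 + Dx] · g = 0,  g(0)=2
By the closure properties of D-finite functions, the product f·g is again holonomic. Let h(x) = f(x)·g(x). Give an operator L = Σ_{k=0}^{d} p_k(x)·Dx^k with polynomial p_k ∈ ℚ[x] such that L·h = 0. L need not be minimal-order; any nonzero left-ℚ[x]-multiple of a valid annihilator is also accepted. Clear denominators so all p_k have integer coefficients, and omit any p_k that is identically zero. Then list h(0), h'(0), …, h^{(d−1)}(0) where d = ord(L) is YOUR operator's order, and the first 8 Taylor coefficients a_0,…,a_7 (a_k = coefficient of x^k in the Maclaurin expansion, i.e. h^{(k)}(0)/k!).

L = 5 - 4·Dx + Dx^2  (order 2).
h: a_k = 0, 4, 8, 22/3, 4, 41/30, 11/45, -29/1260, …
ICs: h(0) = 0, h′(0) = 4.

f: a_k = 0, 2, 0, -1/3, 0, 1/60, 0, -1/2520, …
g: a_k = 2, 4, 4, 8/3, 4/3, 8/15, 8/45, 16/315, …
f·g: L₀ = L_f ⊗_s L_g, ord ≤ 2·1.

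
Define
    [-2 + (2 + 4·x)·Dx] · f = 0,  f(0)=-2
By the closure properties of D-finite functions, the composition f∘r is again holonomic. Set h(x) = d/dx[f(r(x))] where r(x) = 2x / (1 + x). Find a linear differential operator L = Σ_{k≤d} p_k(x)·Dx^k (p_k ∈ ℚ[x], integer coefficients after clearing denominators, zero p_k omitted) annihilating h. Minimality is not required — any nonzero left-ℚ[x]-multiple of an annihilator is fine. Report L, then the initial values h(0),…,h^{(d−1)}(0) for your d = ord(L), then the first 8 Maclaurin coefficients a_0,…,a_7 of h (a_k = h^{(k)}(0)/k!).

f: a_k = -2, -2, 1, -1, 5/4, -7/4, 21/8, -33/8, …
h₀=f(r): pull back L_f along r ⇒ L₀.
Derive L from L₀ (diff closure).
L = (-4 - 10·x) + (-1 - 6·x - 5·x^2)·Dx  (order 1).
h: a_k = -4, 16, -60, 240, -1020, 4512, -20468, 94400, …
ICs: h(0) = -4.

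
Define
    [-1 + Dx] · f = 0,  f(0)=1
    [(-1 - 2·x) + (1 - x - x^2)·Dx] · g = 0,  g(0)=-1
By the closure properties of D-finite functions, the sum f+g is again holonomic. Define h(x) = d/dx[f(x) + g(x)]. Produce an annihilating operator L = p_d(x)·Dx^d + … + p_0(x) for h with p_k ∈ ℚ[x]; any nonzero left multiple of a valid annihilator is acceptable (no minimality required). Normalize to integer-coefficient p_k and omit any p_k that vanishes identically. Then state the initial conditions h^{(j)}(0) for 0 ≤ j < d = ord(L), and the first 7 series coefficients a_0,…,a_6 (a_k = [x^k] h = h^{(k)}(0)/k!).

L = (14 + 46·x + 40·x^2 + 36·x^3 + 6·x^4) + (-17 - 48·x - 41·x^2 - 24·x^3 + 5·x^4 + 2·x^5)·Dx + (3 + 2·x + x^2 - 12·x^3 - 11·x^4 - 2·x^5)·Dx^2  (order 2).
h: a_k = 0, -3, -17/2, -119/6, -959/24, -9359/120, -105839/720, …
ICs: h(0) = 0, h′(0) = -3.

f: a_k = 1, 1, 1/2, 1/6, 1/24, 1/120, 1/720, …
g: a_k = -1, -1, -2, -3, -5, -8, -13, …
f+g: L₀ = lclm(L_f,L_g), ord ≤ 1+1.
Differentiate: ansatz ord ≤ ord L₀ ⇒ L.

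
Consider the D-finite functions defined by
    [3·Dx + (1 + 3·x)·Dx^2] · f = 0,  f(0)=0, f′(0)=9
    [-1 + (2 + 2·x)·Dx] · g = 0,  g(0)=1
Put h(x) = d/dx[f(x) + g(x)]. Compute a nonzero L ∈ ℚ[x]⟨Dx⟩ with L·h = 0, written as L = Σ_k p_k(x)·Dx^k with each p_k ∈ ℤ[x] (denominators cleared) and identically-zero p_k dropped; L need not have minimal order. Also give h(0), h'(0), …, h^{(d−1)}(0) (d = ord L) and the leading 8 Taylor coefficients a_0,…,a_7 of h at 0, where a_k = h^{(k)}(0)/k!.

L = (27 + 9·x) + (69 + 126·x + 45·x^2)·Dx + (10 + 46·x + 54·x^2 + 18·x^3)·Dx^2  (order 2).
h: a_k = 19/2, -109/4, 1299/16, -7781/32, 186659/256, -1119807/512, 13437159/2048, -80621997/4096, …
ICs: h(0) = 19/2, h′(0) = -109/4.

f: a_k = 0, 9, -27/2, 27, -243/4, 729/5, -729/2, 6561/7, …
g: a_k = 1, 1/2, -1/8, 1/16, -5/128, 7/256, -21/1024, 33/2048, …
Sum ⇒ L₀ = lclm(L_f,L_g) in ℚ(x)⟨Dx⟩.
h₀' ⇒ L via d/dx closure of L₀.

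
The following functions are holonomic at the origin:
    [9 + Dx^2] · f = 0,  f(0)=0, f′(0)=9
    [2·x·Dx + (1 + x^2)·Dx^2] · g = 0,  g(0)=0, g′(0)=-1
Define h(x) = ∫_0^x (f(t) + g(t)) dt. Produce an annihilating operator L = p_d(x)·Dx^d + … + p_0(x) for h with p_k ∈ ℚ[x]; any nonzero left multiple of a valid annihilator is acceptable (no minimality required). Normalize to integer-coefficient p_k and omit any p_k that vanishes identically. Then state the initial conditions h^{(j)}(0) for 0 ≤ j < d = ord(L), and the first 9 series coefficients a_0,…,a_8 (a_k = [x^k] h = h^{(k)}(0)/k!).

L = (-54·x + 540·x^3 + 162·x^5)·Dx^2 + (63 + 279·x^2 + 297·x^4 + 81·x^6)·Dx^3 + (-6·x + 60·x^3 + 18·x^5)·Dx^4 + (7 + 31·x^2 + 33·x^4 + 9·x^6)·Dx^5  (order 5).
h: a_k = 0, 0, 4, 0, -79/24, 0, 47/48, 0, -649/4480, …
ICs: h(0) = 0, h′(0) = 0, h′′(0) = 8, h′′′(0) = 0, h′′′′(0) = -79.

f: a_k = 0, 9, 0, -27/2, 0, 243/40, 0, -729/560, 0, …
g: a_k = 0, -1, 0, 1/3, 0, -1/5, 0, 1/7, 0, …
f+g: L₀ = lclm(L_f,L_g), ord ≤ 2+2.
h=∫h₀ ⇒ L = L₀·Dx.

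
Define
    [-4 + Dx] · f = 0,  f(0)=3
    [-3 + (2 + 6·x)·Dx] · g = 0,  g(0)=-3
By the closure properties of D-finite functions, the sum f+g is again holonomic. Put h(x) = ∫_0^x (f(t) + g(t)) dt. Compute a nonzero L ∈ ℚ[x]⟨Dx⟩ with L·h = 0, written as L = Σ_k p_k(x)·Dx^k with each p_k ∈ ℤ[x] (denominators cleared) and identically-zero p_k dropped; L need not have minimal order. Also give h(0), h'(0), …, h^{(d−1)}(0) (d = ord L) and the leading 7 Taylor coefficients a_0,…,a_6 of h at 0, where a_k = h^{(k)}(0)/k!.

L = (132 + 288·x)·Dx + (-73 - 384·x - 576·x^2)·Dx^2 + (10 + 78·x + 144·x^2)·Dx^3  (order 3).
h: a_k = 0, 0, 15/4, 73/8, 431/64, 5311/640, 7253/7680, …
ICs: h(0) = 0, h′(0) = 0, h′′(0) = 15/2.

f: a_k = 3, 12, 24, 32, 32, 128/5, 256/15, …
g: a_k = -3, -9/2, 27/8, -81/16, 1215/128, -5103/256, 45927/1024, …
Sum ⇒ L₀ = lclm(L_f,L_g) in ℚ(x)⟨Dx⟩.
∫: right-multiply L₀ by Dx.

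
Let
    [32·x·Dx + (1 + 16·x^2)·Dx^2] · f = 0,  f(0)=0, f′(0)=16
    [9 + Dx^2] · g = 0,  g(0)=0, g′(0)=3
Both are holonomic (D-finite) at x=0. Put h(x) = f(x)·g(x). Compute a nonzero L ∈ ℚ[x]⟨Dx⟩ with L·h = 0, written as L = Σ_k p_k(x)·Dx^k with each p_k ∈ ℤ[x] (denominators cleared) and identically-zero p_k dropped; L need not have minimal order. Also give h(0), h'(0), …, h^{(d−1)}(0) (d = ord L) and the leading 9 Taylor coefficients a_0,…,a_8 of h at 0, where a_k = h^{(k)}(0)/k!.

L = (16425 + 696384·x^2 + 2778624·x^4 + 11943936·x^6 + 47775744·x^8) + (23616·x + 543744·x^3 + 3981312·x^5 + 21233664·x^7)·Dx + (2050 + 87168·x^2 + 470016·x^4 + 2654208·x^6 + 10616832·x^8)·Dx^2 + (2624·x + 60416·x^3 + 442368·x^5 + 2359296·x^7)·Dx^3 + (25 + 1088·x^2 + 17920·x^4 + 147456·x^6 + 589824·x^8)·Dx^4  (order 4).
h: a_k = 0, 0, 48, 0, -328, 0, 2874, 0, -31953, …
ICs: h(0) = 0, h′(0) = 0, h′′(0) = 96, h′′′(0) = 0.

f: a_k = 0, 16, 0, -256/3, 0, 4096/5, 0, -65536/7, 0, …
g: a_k = 0, 3, 0, -9/2, 0, 81/40, 0, -243/560, 0, …
L₀ := L_f ⊗_s L_g (sym. prod.), ord ≤ 4.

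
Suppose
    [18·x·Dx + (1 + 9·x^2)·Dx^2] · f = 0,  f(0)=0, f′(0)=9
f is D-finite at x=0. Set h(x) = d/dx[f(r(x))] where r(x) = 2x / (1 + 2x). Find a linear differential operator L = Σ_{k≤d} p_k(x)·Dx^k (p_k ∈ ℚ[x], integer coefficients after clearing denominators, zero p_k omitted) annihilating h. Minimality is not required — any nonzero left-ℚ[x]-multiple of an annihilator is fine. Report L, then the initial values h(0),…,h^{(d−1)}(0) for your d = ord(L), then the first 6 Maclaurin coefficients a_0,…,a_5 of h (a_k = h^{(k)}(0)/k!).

f: a_k = 0, 9, 0, -27, 0, 729/5, …
h₀=f(r): pull back L_f along r ⇒ L₀.
h=h₀': d/dx-closure on L₀ ⇒ L.
L = (4 + 80·x) + (1 + 4·x + 40·x^2)·Dx  (order 1).
h: a_k = 18, -72, -432, 4608, -1152, -179712, …
ICs: h(0) = 18.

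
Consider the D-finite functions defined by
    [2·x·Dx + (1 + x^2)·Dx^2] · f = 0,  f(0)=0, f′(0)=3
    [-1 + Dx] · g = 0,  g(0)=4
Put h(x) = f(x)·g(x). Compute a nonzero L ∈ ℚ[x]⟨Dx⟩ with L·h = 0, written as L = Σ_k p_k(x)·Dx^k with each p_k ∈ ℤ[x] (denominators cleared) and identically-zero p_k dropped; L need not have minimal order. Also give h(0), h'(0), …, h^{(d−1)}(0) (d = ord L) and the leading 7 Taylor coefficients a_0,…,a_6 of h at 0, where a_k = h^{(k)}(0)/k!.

L = (1 - 2·x + x^2) + (-2 + 2·x - 2·x^2)·Dx + (1 + x^2)·Dx^2  (order 2).
h: a_k = 0, 12, 12, 2, -2, 9/10, 11/6, …
ICs: h(0) = 0, h′(0) = 12.

f: a_k = 0, 3, 0, -1, 0, 3/5, 0, …
g: a_k = 4, 4, 2, 2/3, 1/6, 1/30, 1/180, …
L₀ := L_f ⊗_s L_g (sym. prod.), ord ≤ 2.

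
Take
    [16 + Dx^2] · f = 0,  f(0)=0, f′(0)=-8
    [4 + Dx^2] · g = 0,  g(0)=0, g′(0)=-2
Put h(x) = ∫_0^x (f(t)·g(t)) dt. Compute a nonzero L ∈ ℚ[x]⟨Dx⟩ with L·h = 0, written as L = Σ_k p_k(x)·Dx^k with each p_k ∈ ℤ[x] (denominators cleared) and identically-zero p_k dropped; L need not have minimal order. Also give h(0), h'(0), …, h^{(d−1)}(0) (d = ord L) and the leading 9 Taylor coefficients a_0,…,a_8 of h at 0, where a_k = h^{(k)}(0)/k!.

L = 144·Dx + 40·Dx^3 + Dx^5  (order 5).
h: a_k = 0, 0, 0, 16/3, 0, -32/3, 0, 416/45, 0, …
ICs: h(0) = 0, h′(0) = 0, h′′(0) = 0, h′′′(0) = 32, h′′′′(0) = 0.

f: a_k = 0, -8, 0, 64/3, 0, -256/15, 0, 2048/315, 0, …
g: a_k = 0, -2, 0, 4/3, 0, -4/15, 0, 8/315, 0, …
f·g: L₀ = L_f ⊗_s L_g, ord ≤ 2·2.
∫: right-multiply L₀ by Dx.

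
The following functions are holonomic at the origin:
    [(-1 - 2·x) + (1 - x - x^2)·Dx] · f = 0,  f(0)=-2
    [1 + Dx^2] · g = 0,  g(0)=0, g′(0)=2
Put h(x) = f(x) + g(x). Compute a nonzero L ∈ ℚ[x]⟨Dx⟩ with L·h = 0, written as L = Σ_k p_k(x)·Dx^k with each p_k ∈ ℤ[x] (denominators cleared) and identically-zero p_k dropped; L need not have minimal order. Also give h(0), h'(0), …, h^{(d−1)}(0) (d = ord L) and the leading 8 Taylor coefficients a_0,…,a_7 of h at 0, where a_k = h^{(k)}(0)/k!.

L = (19 + 48·x + 31·x^2 + 24·x^3 + 5·x^4 + 2·x^5) + (-5 + x + 4·x^2 + 7·x^3 + 6·x^4 + 3·x^5 + x^6)·Dx + (19 + 48·x + 31·x^2 + 24·x^3 + 5·x^4 + 2·x^5)·Dx^2 + (-5 + x + 4·x^2 + 7·x^3 + 6·x^4 + 3·x^5 + x^6)·Dx^3  (order 3).
h: a_k = -2, 0, -4, -19/3, -10, -959/60, -26, -105841/2520, …
ICs: h(0) = -2, h′(0) = 0, h′′(0) = -8.

f: a_k = -2, -2, -4, -6, -10, -16, -26, -42, …
g: a_k = 0, 2, 0, -1/3, 0, 1/60, 0, -1/2520, …
Sum ⇒ L₀ = lclm(L_f,L_g) in ℚ(x)⟨Dx⟩.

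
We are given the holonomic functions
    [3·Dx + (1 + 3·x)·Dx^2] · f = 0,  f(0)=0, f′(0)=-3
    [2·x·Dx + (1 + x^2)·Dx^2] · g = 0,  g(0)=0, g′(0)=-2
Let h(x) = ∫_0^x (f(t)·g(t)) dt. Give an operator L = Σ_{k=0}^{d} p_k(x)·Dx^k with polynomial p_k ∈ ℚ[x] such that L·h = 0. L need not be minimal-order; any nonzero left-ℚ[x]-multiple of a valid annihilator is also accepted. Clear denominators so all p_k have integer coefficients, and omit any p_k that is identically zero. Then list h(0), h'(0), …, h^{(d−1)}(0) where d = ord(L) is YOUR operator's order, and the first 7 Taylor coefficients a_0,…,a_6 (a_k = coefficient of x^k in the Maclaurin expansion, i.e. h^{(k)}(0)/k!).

L = (264 + 1260·x + 1008·x^2 + 3420·x^3 + 3240·x^4 + 4212·x^5 + 324·x^7)·Dx^2 + (178 + 660·x + 3828·x^2 + 7308·x^3 + 12960·x^4 + 10044·x^5 + 11340·x^6 + 324·x^7 + 1134·x^8)·Dx^3 + (132 + 608·x + 1728·x^2 + 4568·x^3 + 6456·x^4 + 8856·x^5 + 5184·x^6 + 5544·x^7 + 324·x^8 + 648·x^9)·Dx^4 + (13 + 102·x + 341·x^2 + 744·x^3 + 1138·x^4 + 1236·x^5 + 1386·x^6 + 648·x^7 + 657·x^8 + 54·x^9 + 81·x^10)·Dx^5  (order 5).
h: a_k = 0, 0, 0, 2, -9/4, 16/5, -25/4, …
ICs: h(0) = 0, h′(0) = 0, h′′(0) = 0, h′′′(0) = 12, h′′′′(0) = -54.

f: a_k = 0, -3, 9/2, -9, 81/4, -243/5, 243/2, …
g: a_k = 0, -2, 0, 2/3, 0, -2/5, 0, …
Product ⇒ symmetric product L₀, ord ≤ 4.
h=∫h₀ ⇒ L = L₀·Dx.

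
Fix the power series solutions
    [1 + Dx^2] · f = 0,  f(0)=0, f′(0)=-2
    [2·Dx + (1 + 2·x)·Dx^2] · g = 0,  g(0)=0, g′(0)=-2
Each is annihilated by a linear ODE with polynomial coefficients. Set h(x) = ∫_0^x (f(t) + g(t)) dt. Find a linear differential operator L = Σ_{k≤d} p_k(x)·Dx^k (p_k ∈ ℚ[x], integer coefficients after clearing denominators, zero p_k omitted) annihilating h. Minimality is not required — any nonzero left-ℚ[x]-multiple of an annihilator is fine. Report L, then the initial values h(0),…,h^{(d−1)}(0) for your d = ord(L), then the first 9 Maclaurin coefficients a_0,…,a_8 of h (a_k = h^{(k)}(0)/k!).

L = (50 + 8·x + 8·x^2)·Dx^2 + (9 + 22·x + 12·x^2 + 8·x^3)·Dx^3 + (50 + 8·x + 8·x^2)·Dx^4 + (9 + 22·x + 12·x^2 + 8·x^3)·Dx^5  (order 5).
h: a_k = 0, 0, -2, 2/3, -7/12, 4/5, -77/72, 32/21, -46079/20160, …
ICs: h(0) = 0, h′(0) = 0, h′′(0) = -4, h′′′(0) = 4, h′′′′(0) = -14.

f: a_k = 0, -2, 0, 1/3, 0, -1/60, 0, 1/2520, 0, …
g: a_k = 0, -2, 2, -8/3, 4, -32/5, 32/3, -128/7, 32, …
f+g: L₀ = lclm(L_f,L_g), ord ≤ 2+2.
h=∫₀ˣh₀: take L = L₀·Dx.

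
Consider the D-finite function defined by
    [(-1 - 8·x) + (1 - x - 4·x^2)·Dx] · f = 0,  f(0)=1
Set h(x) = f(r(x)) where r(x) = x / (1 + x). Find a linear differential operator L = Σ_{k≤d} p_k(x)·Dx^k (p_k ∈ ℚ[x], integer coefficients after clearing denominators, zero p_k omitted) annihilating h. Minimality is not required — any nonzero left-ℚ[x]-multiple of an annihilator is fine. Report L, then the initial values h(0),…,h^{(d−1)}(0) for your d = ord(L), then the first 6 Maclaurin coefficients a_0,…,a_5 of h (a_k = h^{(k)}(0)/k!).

f: a_k = 1, 1, 5, 9, 29, 65, …
f∘r: x↦r, Dx↦Dx/r' in L_f ⇒ L₀.
L = (1 + 9·x) + (-1 - 2·x + 3·x^2 + 4·x^3)·Dx  (order 1).
h: a_k = 1, 1, 4, 0, 16, -16, …
ICs: h(0) = 1.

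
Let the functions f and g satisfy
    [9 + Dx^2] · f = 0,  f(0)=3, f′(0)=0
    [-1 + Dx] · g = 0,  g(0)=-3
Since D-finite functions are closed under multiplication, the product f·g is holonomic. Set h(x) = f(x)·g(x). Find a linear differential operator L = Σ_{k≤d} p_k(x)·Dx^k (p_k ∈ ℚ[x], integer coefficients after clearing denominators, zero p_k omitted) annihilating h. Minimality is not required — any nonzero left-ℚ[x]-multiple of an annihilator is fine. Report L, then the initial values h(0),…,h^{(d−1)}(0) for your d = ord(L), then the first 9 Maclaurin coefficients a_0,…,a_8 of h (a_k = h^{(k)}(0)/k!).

L = 10 - 2·Dx + Dx^2  (order 2).
h: a_k = -9, -9, 36, 39, -21/2, -237/10, -22/5, 307/70, 527/280, …
ICs: h(0) = -9, h′(0) = -9.

f: a_k = 3, 0, -27/2, 0, 81/8, 0, -243/80, 0, 2187/4480, …
g: a_k = -3, -3, -3/2, -1/2, -1/8, -1/40, -1/240, -1/1680, -1/13440, …
f·g: L₀ = L_f ⊗_s L_g, ord ≤ 2·1.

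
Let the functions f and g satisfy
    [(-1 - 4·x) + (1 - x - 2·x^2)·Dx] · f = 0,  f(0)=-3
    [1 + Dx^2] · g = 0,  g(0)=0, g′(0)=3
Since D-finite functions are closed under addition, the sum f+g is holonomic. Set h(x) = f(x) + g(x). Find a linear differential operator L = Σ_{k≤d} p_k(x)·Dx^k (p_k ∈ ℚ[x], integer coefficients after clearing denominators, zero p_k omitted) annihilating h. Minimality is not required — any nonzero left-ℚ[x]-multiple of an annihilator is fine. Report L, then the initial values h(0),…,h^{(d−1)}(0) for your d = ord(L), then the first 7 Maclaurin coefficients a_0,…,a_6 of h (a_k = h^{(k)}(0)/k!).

L = (31 + 146·x + 133·x^2 + 184·x^3 + 20·x^4 + 16·x^5) + (-7 - 3·x + 3·x^2 + 37·x^3 + 42·x^4 + 12·x^5 + 8·x^6)·Dx + (31 + 146·x + 133·x^2 + 184·x^3 + 20·x^4 + 16·x^5)·Dx^2 + (-7 - 3·x + 3·x^2 + 37·x^3 + 42·x^4 + 12·x^5 + 8·x^6)·Dx^3  (order 3).
h: a_k = -3, 0, -9, -31/2, -33, -2519/40, -129, …
ICs: h(0) = -3, h′(0) = 0, h′′(0) = -18.

f: a_k = -3, -3, -9, -15, -33, -63, -129, …
g: a_k = 0, 3, 0, -1/2, 0, 1/40, 0, …
h₀=f+g: left-lcm gives L₀, ord ≤ 3.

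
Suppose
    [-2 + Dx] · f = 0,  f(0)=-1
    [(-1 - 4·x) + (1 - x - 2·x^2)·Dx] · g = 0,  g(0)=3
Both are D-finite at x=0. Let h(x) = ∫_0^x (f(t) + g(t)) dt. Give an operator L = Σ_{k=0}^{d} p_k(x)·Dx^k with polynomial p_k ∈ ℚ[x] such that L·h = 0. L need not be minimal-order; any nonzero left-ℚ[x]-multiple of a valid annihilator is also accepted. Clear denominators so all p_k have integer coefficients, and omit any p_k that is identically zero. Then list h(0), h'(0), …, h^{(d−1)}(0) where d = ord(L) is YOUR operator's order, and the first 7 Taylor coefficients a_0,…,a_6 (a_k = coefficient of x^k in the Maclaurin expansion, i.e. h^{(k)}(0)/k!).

L = (8 + 12·x + 72·x^2 + 32·x^3)·Dx + (-2 - 20·x - 36·x^2 + 16·x^3 + 16·x^4)·Dx^2 + (-1 + 7·x - 16·x^3 - 8·x^4)·Dx^3  (order 3).
h: a_k = 0, 2, 1/2, 7/3, 41/12, 97/15, 941/90, …
ICs: h(0) = 0, h′(0) = 2, h′′(0) = 1.

f: a_k = -1, -2, -2, -4/3, -2/3, -4/15, -4/45, …
g: a_k = 3, 3, 9, 15, 33, 63, 129, …
Weyl lclm of L_f,L_g ⇒ L₀ (ord ≤ 2).
Integrate: L := L₀·Dx.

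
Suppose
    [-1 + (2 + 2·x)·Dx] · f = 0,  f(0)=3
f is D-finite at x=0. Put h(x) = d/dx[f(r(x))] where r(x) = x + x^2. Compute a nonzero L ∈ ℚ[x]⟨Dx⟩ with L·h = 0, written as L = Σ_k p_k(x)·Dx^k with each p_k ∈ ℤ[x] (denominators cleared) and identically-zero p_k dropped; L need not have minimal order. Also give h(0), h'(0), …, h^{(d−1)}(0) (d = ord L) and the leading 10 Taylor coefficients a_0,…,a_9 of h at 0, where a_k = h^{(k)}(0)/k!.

L = 3 + (-2 - 6·x - 6·x^2 - 4·x^3)·Dx  (order 1).
h: a_k = 3/2, 9/4, -27/16, 9/32, 225/256, -513/512, 441/2048, 2601/4096, -51111/65536, 23715/131072, …
ICs: h(0) = 3/2.

f: a_k = 3, 3/2, -3/8, 3/16, -15/128, 21/256, -63/1024, 99/2048, -1287/32768, 2145/65536, …
Substitute x→r, Dx→(1/r')Dx; clear ⇒ L₀.
Differentiate: ansatz ord ≤ ord L₀ ⇒ L.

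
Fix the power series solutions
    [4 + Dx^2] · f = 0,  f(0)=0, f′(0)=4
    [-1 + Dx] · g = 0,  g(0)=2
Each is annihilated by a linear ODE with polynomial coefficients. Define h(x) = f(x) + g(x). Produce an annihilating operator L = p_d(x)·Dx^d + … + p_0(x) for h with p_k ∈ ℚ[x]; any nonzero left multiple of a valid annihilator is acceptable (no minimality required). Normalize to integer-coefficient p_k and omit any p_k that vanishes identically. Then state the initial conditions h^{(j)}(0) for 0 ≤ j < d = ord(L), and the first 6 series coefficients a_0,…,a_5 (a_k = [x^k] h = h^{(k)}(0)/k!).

L = -4 + 4·Dx - Dx^2 + Dx^3  (order 3).
h: a_k = 2, 6, 1, -7/3, 1/12, 11/20, …
ICs: h(0) = 2, h′(0) = 6, h′′(0) = 2.

f: a_k = 0, 4, 0, -8/3, 0, 8/15, …
g: a_k = 2, 2, 1, 1/3, 1/12, 1/60, …
Weyl lclm of L_f,L_g ⇒ L₀ (ord ≤ 3).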